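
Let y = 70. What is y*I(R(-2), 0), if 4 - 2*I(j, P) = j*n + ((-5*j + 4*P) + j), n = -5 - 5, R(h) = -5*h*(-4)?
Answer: -19460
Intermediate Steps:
R(h) = 20*h
n = -10
I(j, P) = 2 - 2*P + 7*j (I(j, P) = 2 - (j*(-10) + ((-5*j + 4*P) + j))/2 = 2 - (-10*j + (-4*j + 4*P))/2 = 2 - (-14*j + 4*P)/2 = 2 + (-2*P + 7*j) = 2 - 2*P + 7*j)
y*I(R(-2), 0) = 70*(2 - 2*0 + 7*(20*(-2))) = 70*(2 + 0 + 7*(-40)) = 70*(2 + 0 - 280) = 70*(-278) = -19460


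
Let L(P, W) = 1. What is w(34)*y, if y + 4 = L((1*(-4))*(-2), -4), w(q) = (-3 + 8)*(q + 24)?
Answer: -870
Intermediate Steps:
w(q) = 120 + 5*q (w(q) = 5*(24 + q) = 120 + 5*q)
y = -3 (y = -4 + 1 = -3)
w(34)*y = (120 + 5*34)*(-3) = (120 + 170)*(-3) = 290*(-3) = -870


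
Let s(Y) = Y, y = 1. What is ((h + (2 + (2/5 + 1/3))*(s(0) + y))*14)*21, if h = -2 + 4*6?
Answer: 36358/5 ≈ 7271.6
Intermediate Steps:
h = 22 (h = -2 + 24 = 22)
((h + (2 + (2/5 + 1/3))*(s(0) + y))*14)*21 = ((22 + (2 + (2/5 + 1/3))*(0 + 1))*14)*21 = ((22 + (2 + (2*(⅕) + 1*(⅓)))*1)*14)*21 = ((22 + (2 + (⅖ + ⅓))*1)*14)*21 = ((22 + (2 + 11/15)*1)*14)*21 = ((22 + (41/15)*1)*14)*21 = ((22 + 41/15)*14)*21 = ((371/15)*14)*21 = (5194/15)*21 = 36358/5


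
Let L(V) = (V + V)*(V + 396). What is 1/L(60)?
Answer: 1/54720 ≈ 1.8275e-5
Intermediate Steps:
L(V) = 2*V*(396 + V) (L(V) = (2*V)*(396 + V) = 2*V*(396 + V))
1/L(60) = 1/(2*60*(396 + 60)) = 1/(2*60*456) = 1/54720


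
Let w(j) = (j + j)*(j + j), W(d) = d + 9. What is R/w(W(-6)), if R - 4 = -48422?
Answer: -24209/18 ≈ -1344.9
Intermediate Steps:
W(d) = 9 + d
w(j) = 4*j² (w(j) = (2*j)*(2*j) = 4*j²)
R = -48418 (R = 4 - 48422 = -48418)
R/w(W(-6)) = -48418*1/(4*(9 - 6)²) = -48418/(4*3²) = -48418/(4*9) = -48418/36 = -48418*1/36 = -24209/18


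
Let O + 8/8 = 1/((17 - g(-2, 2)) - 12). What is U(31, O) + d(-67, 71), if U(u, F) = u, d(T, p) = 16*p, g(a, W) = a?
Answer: 1167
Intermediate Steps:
O = -6/7 (O = -1 + 1/((17 - 1*(-2)) - 12) = -1 + 1/((17 + 2) - 12) = -1 + 1/(19 - 12) = -1 + 1/7 = -1 + ⅐ = -6/7 ≈ -0.85714)
U(31, O) + d(-67, 71) = 31 + 16*71 = 31 + 1136 = 1167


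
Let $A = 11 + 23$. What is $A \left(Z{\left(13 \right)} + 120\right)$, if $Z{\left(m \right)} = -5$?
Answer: $3910$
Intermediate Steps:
$A = 34$
$A \left(Z{\left(13 \right)} + 120\right) = 34 \left(-5 + 120\right) = 34 \cdot 115 = 3910$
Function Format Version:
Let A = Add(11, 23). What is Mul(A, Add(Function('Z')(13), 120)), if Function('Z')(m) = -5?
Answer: 3910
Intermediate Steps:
A = 34
Mul(A, Add(Function('Z')(13), 120)) = Mul(34, Add(-5, 120)) = Mul(34, 115) = 3910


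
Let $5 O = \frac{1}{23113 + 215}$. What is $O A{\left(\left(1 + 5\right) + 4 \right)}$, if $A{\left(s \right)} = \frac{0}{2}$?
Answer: $0$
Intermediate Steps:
$A{\left(s \right)} = 0$ ($A{\left(s \right)} = 0 \cdot \frac{1}{2} = 0$)
$O = \frac{1}{116640}$ ($O = \frac{1}{5 \left(23113 + 215\right)} = \frac{1}{5 \cdot 23328} = \frac{1}{5} \cdot \frac{1}{23328} = \frac{1}{116640} \approx 8.5734 \cdot 10^{-6}$)
$O A{\left(\left(1 + 5\right) + 4 \right)} = \frac{1}{116640} \cdot 0 = 0$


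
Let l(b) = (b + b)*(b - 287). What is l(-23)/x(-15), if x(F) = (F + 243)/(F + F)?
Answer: -35650/19 ≈ -1876.3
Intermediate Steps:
l(b) = 2*b*(-287 + b) (l(b) = (2*b)*(-287 + b) = 2*b*(-287 + b))
x(F) = (243 + F)/(2*F) (x(F) = (243 + F)/((2*F)) = (243 + F)*(1/(2*F)) = (243 + F)/(2*F))
l(-23)/x(-15) = (2*(-23)*(-287 - 23))/(((1/2)*(243 - 15)/(-15))) = (2*(-23)*(-310))/(((1/2)*(-1/15)*228)) = 14260/(-38/5) = 14260*(-5/38) = -35650/19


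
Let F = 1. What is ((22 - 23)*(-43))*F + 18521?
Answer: 18564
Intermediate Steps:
((22 - 23)*(-43))*F + 18521 = ((22 - 23)*(-43))*1 + 18521 = -1*(-43)*1 + 18521 = 43*1 + 18521 = 43 + 18521 = 18564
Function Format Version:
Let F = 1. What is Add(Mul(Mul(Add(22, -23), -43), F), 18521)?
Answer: 18564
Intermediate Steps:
Add(Mul(Mul(Add(22, -23), -43), F), 18521) = Add(Mul(Mul(Add(22, -23), -43), 1), 18521) = Add(Mul(Mul(-1, -43), 1), 18521) = Add(Mul(43, 1), 18521) = Add(43, 18521) = 18564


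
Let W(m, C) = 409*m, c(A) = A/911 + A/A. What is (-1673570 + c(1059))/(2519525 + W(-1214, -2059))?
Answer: -1524620300/1842952089 ≈ -0.82727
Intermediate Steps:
c(A) = 1 + A/911 (c(A) = A*(1/911) + 1 = A/911 + 1 = 1 + A/911)
(-1673570 + c(1059))/(2519525 + W(-1214, -2059)) = (-1673570 + (1 + (1/911)*1059))/(2519525 + 409*(-1214)) = (-1673570 + (1 + 1059/911))/(2519525 - 496526) = (-1673570 + 1970/911)/2022999 = -1524620300/911*1/2022999 = -1524620300/1842952089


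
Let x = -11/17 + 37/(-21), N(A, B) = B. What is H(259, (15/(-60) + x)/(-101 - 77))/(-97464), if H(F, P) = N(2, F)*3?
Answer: -259/32488 ≈ -0.0079722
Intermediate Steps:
x = -860/357 (x = -11*1/17 + 37*(-1/21) = -11/17 - 37/21 = -860/357 ≈ -2.4090)
H(F, P) = 3*F (H(F, P) = F*3 = 3*F)
H(259, (15/(-60) + x)/(-101 - 77))/(-97464) = (3*259)/(-97464) = 777*(-1/97464) = -259/32488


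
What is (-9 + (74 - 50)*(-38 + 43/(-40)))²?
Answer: 22410756/25 ≈ 8.9643e+5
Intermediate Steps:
(-9 + (74 - 50)*(-38 + 43/(-40)))² = (-9 + 24*(-38 + 43*(-1/40)))² = (-9 + 24*(-38 - 43/40))² = (-9 + 24*(-1563/40))² = (-9 - 4689/5)² = (-4734/5)² = 22410756/25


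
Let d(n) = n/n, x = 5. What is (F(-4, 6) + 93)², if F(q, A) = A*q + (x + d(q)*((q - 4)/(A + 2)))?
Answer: 5329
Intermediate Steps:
d(n) = 1
F(q, A) = 5 + A*q + (-4 + q)/(2 + A) (F(q, A) = A*q + (5 + 1*((q - 4)/(A + 2))) = A*q + (5 + 1*((-4 + q)/(2 + A))) = A*q + (5 + (-4 + q)/(2 + A)) = 5 + A*q + (-4 + q)/(2 + A))
(F(-4, 6) + 93)² = ((6 - 4 + 5*6 - 4*6² + 2*6*(-4))/(2 + 6) + 93)² = ((6 - 4 + 30 - 4*36 - 48)/8 + 93)² = ((6 - 4 + 30 - 144 - 48)/8 + 93)² = ((⅛)*(-160) + 93)² = (-20 + 93)² = 73² = 5329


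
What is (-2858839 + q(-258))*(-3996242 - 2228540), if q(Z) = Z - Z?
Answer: 17795649548098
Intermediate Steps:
q(Z) = 0
(-2858839 + q(-258))*(-3996242 - 2228540) = (-2858839 + 0)*(-3996242 - 2228540) = -2858839*(-6224782) = 17795649548098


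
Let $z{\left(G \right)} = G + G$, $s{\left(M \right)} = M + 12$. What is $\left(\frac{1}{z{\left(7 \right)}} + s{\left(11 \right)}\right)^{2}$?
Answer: $\frac{104329}{196} \approx 532.29$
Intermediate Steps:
$s{\left(M \right)} = 12 + M$
$z{\left(G \right)} = 2 G$
$\left(\frac{1}{z{\left(7 \right)}} + s{\left(11 \right)}\right)^{2} = \left(\frac{1}{2 \cdot 7} + \left(12 + 11\right)\right)^{2} = \left(\frac{1}{14} + 23\right)^{2} = \left(\frac{323}{14}\right)^{2} = \frac{104329}{196}$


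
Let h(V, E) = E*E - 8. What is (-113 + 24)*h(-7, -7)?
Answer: -3649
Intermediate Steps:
h(V, E) = -8 + E² (h(V, E) = E² - 8 = -8 + E²)
(-113 + 24)*h(-7, -7) = (-113 + 24)*(-8 + (-7)²) = -89*(-8 + 49) = -89*41 = -3649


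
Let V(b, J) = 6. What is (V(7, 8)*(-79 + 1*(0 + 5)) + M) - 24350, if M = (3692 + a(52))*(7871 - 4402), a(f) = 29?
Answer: 12883355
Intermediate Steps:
M = 12908149 (M = (3692 + 29)*(7871 - 4402) = 3721*3469 = 12908149)
(V(7, 8)*(-79 + 1*(0 + 5)) + M) - 24350 = (6*(-79 + 1*(0 + 5)) + 12908149) - 24350 = (6*(-79 + 1*5) + 12908149) - 24350 = (6*(-79 + 5) + 12908149) - 24350 = (6*(-74) + 12908149) - 24350 = (-444 + 12908149) - 24350 = 12907705 - 24350 = 12883355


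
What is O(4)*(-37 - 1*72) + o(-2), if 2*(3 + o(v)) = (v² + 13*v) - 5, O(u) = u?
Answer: -905/2 ≈ -452.50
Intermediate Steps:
o(v) = -11/2 + v²/2 + 13*v/2 (o(v) = -3 + ((v² + 13*v) - 5)/2 = -3 + (-5 + v² + 13*v)/2 = -3 + (-5/2 + v²/2 + 13*v/2) = -11/2 + v²/2 + 13*v/2)
O(4)*(-37 - 1*72) + o(-2) = 4*(-37 - 1*72) + (-11/2 + (½)*(-2)² + (13/2)*(-2)) = 4*(-37 - 72) + (-11/2 + (½)*4 - 13) = 4*(-109) + (-11/2 + 2 - 13) = -436 - 33/2 = -905/2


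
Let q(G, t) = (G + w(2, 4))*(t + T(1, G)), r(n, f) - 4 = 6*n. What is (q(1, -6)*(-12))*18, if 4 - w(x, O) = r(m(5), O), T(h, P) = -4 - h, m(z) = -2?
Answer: 30888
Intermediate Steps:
r(n, f) = 4 + 6*n
w(x, O) = 12 (w(x, O) = 4 - (4 + 6*(-2)) = 4 - (4 - 12) = 4 - 1*(-8) = 4 + 8 = 12)
q(G, t) = (-5 + t)*(12 + G) (q(G, t) = (G + 12)*(t + (-4 - 1*1)) = (12 + G)*(t + (-4 - 1)) = (12 + G)*(t - 5) = (12 + G)*(-5 + t) = (-5 + t)*(12 + G))
(q(1, -6)*(-12))*18 = ((-60 - 5*1 + 12*(-6) + 1*(-6))*(-12))*18 = ((-60 - 5 - 72 - 6)*(-12))*18 = -143*(-12)*18 = 1716*18 = 30888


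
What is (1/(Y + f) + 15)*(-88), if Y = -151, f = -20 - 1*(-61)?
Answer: -6596/5 ≈ -1319.2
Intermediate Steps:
f = 41 (f = -20 + 61 = 41)
(1/(Y + f) + 15)*(-88) = (1/(-151 + 41) + 15)*(-88) = (1/(-110) + 15)*(-88) = (-1/110 + 15)*(-88) = (1649/110)*(-88) = -6596/5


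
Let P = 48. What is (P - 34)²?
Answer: 196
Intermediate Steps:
(P - 34)² = (48 - 34)² = 14² = 196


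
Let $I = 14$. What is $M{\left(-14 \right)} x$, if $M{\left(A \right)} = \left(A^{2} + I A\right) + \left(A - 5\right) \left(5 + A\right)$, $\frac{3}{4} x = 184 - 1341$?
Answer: $-263796$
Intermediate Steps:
$x = - \frac{4628}{3}$ ($x = \frac{4 \left(184 - 1341\right)}{3} = \frac{4}{3} \left(-1157\right) = - \frac{4628}{3} \approx -1542.7$)
$M{\left(A \right)} = A^{2} + 14 A + \left(-5 + A\right) \left(5 + A\right)$ ($M{\left(A \right)} = \left(A^{2} + 14 A\right) + \left(A - 5\right) \left(5 + A\right) = \left(A^{2} + 14 A\right) + \left(-5 + A\right) \left(5 + A\right) = A^{2} + 14 A + \left(-5 + A\right) \left(5 + A\right)$)
$M{\left(-14 \right)} x = \left(-25 + 2 \left(-14\right)^{2} + 14 \left(-14\right)\right) \left(- \frac{4628}{3}\right) = \left(-25 + 2 \cdot 196 - 196\right) \left(- \frac{4628}{3}\right) = \left(-25 + 392 - 196\right) \left(- \frac{4628}{3}\right) = 171 \left(- \frac{4628}{3}\right) = -263796$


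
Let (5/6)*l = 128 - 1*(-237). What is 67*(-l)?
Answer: -29346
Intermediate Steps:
l = 438 (l = 6*(128 - 1*(-237))/5 = 6*(128 + 237)/5 = (6/5)*365 = 438)
67*(-l) = 67*(-1*438) = 67*(-438) = -29346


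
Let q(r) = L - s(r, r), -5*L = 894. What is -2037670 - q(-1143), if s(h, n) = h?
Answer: -10193171/5 ≈ -2.0386e+6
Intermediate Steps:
L = -894/5 (L = -⅕*894 = -894/5 ≈ -178.80)
q(r) = -894/5 - r
-2037670 - q(-1143) = -2037670 - (-894/5 - 1*(-1143)) = -2037670 - (-894/5 + 1143) = -2037670 - 1*4821/5 = -2037670 - 4821/5 = -10193171/5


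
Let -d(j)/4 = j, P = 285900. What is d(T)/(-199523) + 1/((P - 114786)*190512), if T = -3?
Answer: -391191044893/6504304221634464 ≈ -6.0143e-5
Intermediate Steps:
d(j) = -4*j
d(T)/(-199523) + 1/((P - 114786)*190512) = -4*(-3)/(-199523) + 1/((285900 - 114786)*190512) = 12*(-1/199523) + (1/190512)/171114 = -12/199523 + (1/171114)*(1/190512) = -12/199523 + 1/32599270368 = -391191044893/6504304221634464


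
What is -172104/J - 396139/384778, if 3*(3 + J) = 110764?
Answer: -14267051393/2506828670 ≈ -5.6913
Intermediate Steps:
J = 110755/3 (J = -3 + (1/3)*110764 = -3 + 110764/3 = 110755/3 ≈ 36918.)
-172104/J - 396139/384778 = -172104/110755/3 - 396139/384778 = -172104*3/110755 - 396139*1/384778 = -516312/110755 - 396139/384778 = -14267051393/2506828670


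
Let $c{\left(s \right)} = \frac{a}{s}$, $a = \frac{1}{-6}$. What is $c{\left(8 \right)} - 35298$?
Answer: $- \frac{1694305}{48} \approx -35298.0$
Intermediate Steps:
$a = - \frac{1}{6} \approx -0.16667$
$c{\left(s \right)} = - \frac{1}{6 s}$
$c{\left(8 \right)} - 35298 = - \frac{1}{6 \cdot 8} - 35298 = \left(- \frac{1}{6}\right) \frac{1}{8} - 35298 = - \frac{1}{48} - 35298 = - \frac{1694305}{48}$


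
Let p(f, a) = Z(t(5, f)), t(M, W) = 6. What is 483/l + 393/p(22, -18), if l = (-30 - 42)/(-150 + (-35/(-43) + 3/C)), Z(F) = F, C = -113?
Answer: 31091803/29154 ≈ 1066.5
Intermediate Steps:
p(f, a) = 6
l = 43731/90628 (l = (-30 - 42)/(-150 + (-35/(-43) + 3/(-113))) = -72/(-150 + (-35*(-1/43) + 3*(-1/113))) = -72/(-150 + (35/43 - 3/113)) = -72/(-150 + 3826/4859) = -72/(-725024/4859) = -72*(-4859/725024) = 43731/90628 ≈ 0.48253)
483/l + 393/p(22, -18) = 483/(43731/90628) + 393/6 = 483*(90628/43731) + 393*(⅙) = 14591108/14577 + 131/2 = 31091803/29154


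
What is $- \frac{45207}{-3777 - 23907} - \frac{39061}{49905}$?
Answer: $\frac{130521179}{153507780} \approx 0.85026$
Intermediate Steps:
$- \frac{45207}{-3777 - 23907} - \frac{39061}{49905} = - \frac{45207}{-27684} - \frac{39061}{49905} = \left(-45207\right) \left(- \frac{1}{27684}\right) - \frac{39061}{49905} = \frac{5023}{3076} - \frac{39061}{49905} = \frac{130521179}{153507780}$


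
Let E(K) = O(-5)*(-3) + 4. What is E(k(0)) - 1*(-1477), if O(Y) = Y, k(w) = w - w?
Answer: 1496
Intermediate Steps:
k(w) = 0
E(K) = 19 (E(K) = -5*(-3) + 4 = 15 + 4 = 19)
E(k(0)) - 1*(-1477) = 19 - 1*(-1477) = 19 + 1477 = 1496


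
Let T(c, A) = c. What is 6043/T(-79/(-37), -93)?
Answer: 223591/79 ≈ 2830.3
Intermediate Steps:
6043/T(-79/(-37), -93) = 6043/((-79/(-37))) = 6043/((-79*(-1/37))) = 6043/(79/37) = 6043*(37/79) = 223591/79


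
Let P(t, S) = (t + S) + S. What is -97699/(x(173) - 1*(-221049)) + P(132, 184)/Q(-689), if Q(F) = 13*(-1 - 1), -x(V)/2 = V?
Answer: -8063691/409877 ≈ -19.673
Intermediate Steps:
P(t, S) = t + 2*S (P(t, S) = (S + t) + S = t + 2*S)
x(V) = -2*V
Q(F) = -26 (Q(F) = 13*(-2) = -26)
-97699/(x(173) - 1*(-221049)) + P(132, 184)/Q(-689) = -97699/(-2*173 - 1*(-221049)) + (132 + 2*184)/(-26) = -97699/(-346 + 221049) + (132 + 368)*(-1/26) = -97699/220703 + 500*(-1/26) = -97699*1/220703 - 250/13 = -13957/31529 - 250/13 = -8063691/409877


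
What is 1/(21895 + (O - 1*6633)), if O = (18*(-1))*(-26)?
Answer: 1/15730 ≈ 6.3573e-5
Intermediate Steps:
O = 468 (O = -18*(-26) = 468)
1/(21895 + (O - 1*6633)) = 1/(21895 + (468 - 1*6633)) = 1/(21895 + (468 - 6633)) = 1/(21895 - 6165) = 1/15730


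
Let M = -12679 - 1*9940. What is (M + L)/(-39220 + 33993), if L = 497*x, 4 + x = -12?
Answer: 30571/5227 ≈ 5.8487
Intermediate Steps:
x = -16 (x = -4 - 12 = -16)
L = -7952 (L = 497*(-16) = -7952)
M = -22619 (M = -12679 - 9940 = -22619)
(M + L)/(-39220 + 33993) = (-22619 - 7952)/(-39220 + 33993) = -30571/(-5227) = -30571*(-1/5227) = 30571/5227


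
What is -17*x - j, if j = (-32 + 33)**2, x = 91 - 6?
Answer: -1446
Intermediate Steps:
x = 85
j = 1 (j = 1**2 = 1)
-17*x - j = -17*85 - 1*1 = -1445 - 1 = -1446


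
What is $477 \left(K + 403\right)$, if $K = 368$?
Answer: $367767$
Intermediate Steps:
$477 \left(K + 403\right) = 477 \left(368 + 403\right) = 477 \cdot 771 = 367767$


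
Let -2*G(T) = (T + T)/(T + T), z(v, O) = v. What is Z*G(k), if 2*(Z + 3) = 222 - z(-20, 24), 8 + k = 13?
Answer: -59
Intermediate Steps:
k = 5 (k = -8 + 13 = 5)
Z = 118 (Z = -3 + (222 - 1*(-20))/2 = -3 + (222 + 20)/2 = -3 + (1/2)*242 = -3 + 121 = 118)
G(T) = -1/2 (G(T) = -(T + T)/(2*(T + T)) = -2*T/(2*(2*T)) = -2*T*1/(2*T)/2 = -1/2*1 = -1/2)
Z*G(k) = 118*(-1/2) = -59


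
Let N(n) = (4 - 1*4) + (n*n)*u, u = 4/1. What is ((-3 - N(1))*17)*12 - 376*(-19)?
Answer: 5716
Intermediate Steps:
u = 4 (u = 4*1 = 4)
N(n) = 4*n² (N(n) = (4 - 1*4) + (n*n)*4 = (4 - 4) + n²*4 = 0 + 4*n² = 4*n²)
((-3 - N(1))*17)*12 - 376*(-19) = ((-3 - 4*1²)*17)*12 - 376*(-19) = ((-3 - 4)*17)*12 + 7144 = -7*17*12 + 7144 = -119*12 + 7144 = -1428 + 7144 = 5716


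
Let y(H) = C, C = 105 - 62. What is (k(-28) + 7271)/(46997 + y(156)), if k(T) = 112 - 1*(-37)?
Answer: 53/336 ≈ 0.15774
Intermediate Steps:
C = 43
k(T) = 149 (k(T) = 112 + 37 = 149)
y(H) = 43
(k(-28) + 7271)/(46997 + y(156)) = (149 + 7271)/(46997 + 43) = 7420/47040 = 7420*(1/47040) = 53/336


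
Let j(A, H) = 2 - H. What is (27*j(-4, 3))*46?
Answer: -1242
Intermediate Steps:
(27*j(-4, 3))*46 = (27*(2 - 1*3))*46 = (27*(2 - 3))*46 = (27*(-1))*46 = -27*46 = -1242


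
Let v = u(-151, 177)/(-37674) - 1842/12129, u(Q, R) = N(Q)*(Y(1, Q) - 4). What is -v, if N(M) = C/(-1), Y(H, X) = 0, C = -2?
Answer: 888442/5858307 ≈ 0.15165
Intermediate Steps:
N(M) = 2 (N(M) = -2/(-1) = -2*(-1) = 2)
u(Q, R) = -8 (u(Q, R) = 2*(0 - 4) = 2*(-4) = -8)
v = -888442/5858307 (v = -8/(-37674) - 1842/12129 = -8*(-1/37674) - 1842*1/12129 = 4/18837 - 614/4043 = -888442/5858307 ≈ -0.15165)
-v = -1*(-888442/5858307) = 888442/5858307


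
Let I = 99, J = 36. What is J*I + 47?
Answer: 3611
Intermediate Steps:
J*I + 47 = 36*99 + 47 = 3564 + 47 = 3611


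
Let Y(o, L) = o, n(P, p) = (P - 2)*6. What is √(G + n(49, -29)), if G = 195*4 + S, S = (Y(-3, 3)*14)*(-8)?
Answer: √1398 ≈ 37.390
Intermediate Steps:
n(P, p) = -12 + 6*P (n(P, p) = (-2 + P)*6 = -12 + 6*P)
S = 336 (S = -3*14*(-8) = -42*(-8) = 336)
G = 1116 (G = 195*4 + 336 = 780 + 336 = 1116)
√(G + n(49, -29)) = √(1116 + (-12 + 6*49)) = √(1116 + (-12 + 294)) = √(1116 + 282) = √1398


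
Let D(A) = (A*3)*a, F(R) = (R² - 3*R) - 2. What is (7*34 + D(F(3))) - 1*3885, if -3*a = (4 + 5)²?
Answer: -3485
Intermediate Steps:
F(R) = -2 + R² - 3*R
a = -27 (a = -(4 + 5)²/3 = -⅓*9² = -⅓*81 = -27)
D(A) = -81*A (D(A) = (A*3)*(-27) = (3*A)*(-27) = -81*A)
(7*34 + D(F(3))) - 1*3885 = (7*34 - 81*(-2 + 3² - 3*3)) - 1*3885 = (238 - 81*(-2 + 9 - 9)) - 3885 = (238 - 81*(-2)) - 3885 = (238 + 162) - 3885 = 400 - 3885 = -3485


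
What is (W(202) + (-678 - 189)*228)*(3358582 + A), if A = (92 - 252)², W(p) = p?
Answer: -668287956268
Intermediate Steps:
A = 25600 (A = (-160)² = 25600)
(W(202) + (-678 - 189)*228)*(3358582 + A) = (202 + (-678 - 189)*228)*(3358582 + 25600) = (202 - 867*228)*3384182 = (202 - 197676)*3384182 = -197474*3384182 = -668287956268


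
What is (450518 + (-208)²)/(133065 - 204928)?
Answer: -10506/1529 ≈ -6.8712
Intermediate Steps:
(450518 + (-208)²)/(133065 - 204928) = (450518 + 43264)/(-71863) = 493782*(-1/71863) = -10506/1529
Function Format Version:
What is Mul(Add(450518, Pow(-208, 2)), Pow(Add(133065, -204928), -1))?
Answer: Rational(-10506, 1529) ≈ -6.8712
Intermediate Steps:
Mul(Add(450518, Pow(-208, 2)), Pow(Add(133065, -204928), -1)) = Mul(Add(450518, 43264), Pow(-71863, -1)) = Mul(493782, Rational(-1, 71863)) = Rational(-10506, 1529)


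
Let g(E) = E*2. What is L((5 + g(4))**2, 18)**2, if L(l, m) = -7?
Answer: 49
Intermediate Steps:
g(E) = 2*E
L((5 + g(4))**2, 18)**2 = (-7)**2 = 49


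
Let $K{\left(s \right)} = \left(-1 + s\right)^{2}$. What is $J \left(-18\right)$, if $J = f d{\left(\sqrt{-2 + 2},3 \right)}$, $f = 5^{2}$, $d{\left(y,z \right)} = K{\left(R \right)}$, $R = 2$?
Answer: $-450$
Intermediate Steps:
$d{\left(y,z \right)} = 1$ ($d{\left(y,z \right)} = \left(-1 + 2\right)^{2} = 1^{2} = 1$)
$f = 25$
$J = 25$ ($J = 25 \cdot 1 = 25$)
$J \left(-18\right) = 25 \left(-18\right) = -450$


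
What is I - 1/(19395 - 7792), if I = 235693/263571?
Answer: 2734482308/3058214313 ≈ 0.89414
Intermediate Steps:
I = 235693/263571 (I = 235693*(1/263571) = 235693/263571 ≈ 0.89423)
I - 1/(19395 - 7792) = 235693/263571 - 1/(19395 - 7792) = 235693/263571 - 1/11603 = 2734482308/3058214313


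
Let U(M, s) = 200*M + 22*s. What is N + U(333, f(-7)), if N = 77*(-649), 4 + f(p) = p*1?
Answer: 16385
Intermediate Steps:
f(p) = -4 + p (f(p) = -4 + p*1 = -4 + p)
U(M, s) = 22*s + 200*M
N = -49973
N + U(333, f(-7)) = -49973 + (22*(-4 - 7) + 200*333) = -49973 + (22*(-11) + 66600) = -49973 + (-242 + 66600) = -49973 + 66358 = 16385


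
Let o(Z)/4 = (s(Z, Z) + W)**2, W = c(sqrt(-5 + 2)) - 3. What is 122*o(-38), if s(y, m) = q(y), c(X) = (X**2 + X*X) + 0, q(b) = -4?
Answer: 82472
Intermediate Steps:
c(X) = 2*X**2 (c(X) = (X**2 + X**2) + 0 = 2*X**2 + 0 = 2*X**2)
s(y, m) = -4
W = -9 (W = 2*(sqrt(-5 + 2))**2 - 3 = 2*(sqrt(-3))**2 - 3 = 2*(I*sqrt(3))**2 - 3 = 2*(-3) - 3 = -6 - 3 = -9)
o(Z) = 676 (o(Z) = 4*(-4 - 9)**2 = 4*(-13)**2 = 4*169 = 676)
122*o(-38) = 122*676 = 82472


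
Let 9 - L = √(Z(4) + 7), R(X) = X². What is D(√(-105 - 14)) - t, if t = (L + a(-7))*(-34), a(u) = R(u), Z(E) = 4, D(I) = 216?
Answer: 2188 - 34*√11 ≈ 2075.2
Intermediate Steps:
L = 9 - √11 (L = 9 - √(4 + 7) = 9 - √11 ≈ 5.6834)
a(u) = u²
t = -1972 + 34*√11 (t = ((9 - √11) + (-7)²)*(-34) = ((9 - √11) + 49)*(-34) = (58 - √11)*(-34) = -1972 + 34*√11 ≈ -1859.2)
D(√(-105 - 14)) - t = 216 - (-1972 + 34*√11) = 216 + (1972 - 34*√11) = 2188 - 34*√11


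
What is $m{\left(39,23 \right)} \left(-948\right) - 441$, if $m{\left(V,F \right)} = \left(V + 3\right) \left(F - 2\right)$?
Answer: $-836577$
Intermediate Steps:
$m{\left(V,F \right)} = \left(-2 + F\right) \left(3 + V\right)$ ($m{\left(V,F \right)} = \left(3 + V\right) \left(-2 + F\right) = \left(-2 + F\right) \left(3 + V\right)$)
$m{\left(39,23 \right)} \left(-948\right) - 441 = \left(-6 - 78 + 3 \cdot 23 + 23 \cdot 39\right) \left(-948\right) - 441 = \left(-6 - 78 + 69 + 897\right) \left(-948\right) - 441 = 882 \left(-948\right) - 441 = -836136 - 441 = -836577$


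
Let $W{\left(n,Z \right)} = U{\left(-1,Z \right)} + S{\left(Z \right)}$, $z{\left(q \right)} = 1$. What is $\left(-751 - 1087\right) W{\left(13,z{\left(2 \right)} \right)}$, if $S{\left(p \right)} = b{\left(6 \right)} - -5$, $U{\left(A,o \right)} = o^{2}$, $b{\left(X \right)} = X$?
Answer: $-22056$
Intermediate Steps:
$S{\left(p \right)} = 11$ ($S{\left(p \right)} = 6 - -5 = 6 + 5 = 11$)
$W{\left(n,Z \right)} = 11 + Z^{2}$ ($W{\left(n,Z \right)} = Z^{2} + 11 = 11 + Z^{2}$)
$\left(-751 - 1087\right) W{\left(13,z{\left(2 \right)} \right)} = \left(-751 - 1087\right) \left(11 + 1^{2}\right) = - 1838 \left(11 + 1\right) = \left(-1838\right) 12 = -22056$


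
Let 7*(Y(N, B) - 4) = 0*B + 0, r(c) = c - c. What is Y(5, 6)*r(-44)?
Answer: 0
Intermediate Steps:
r(c) = 0
Y(N, B) = 4 (Y(N, B) = 4 + (0*B + 0)/7 = 4 + (0 + 0)/7 = 4 + (1/7)*0 = 4 + 0 = 4)
Y(5, 6)*r(-44) = 4*0 = 0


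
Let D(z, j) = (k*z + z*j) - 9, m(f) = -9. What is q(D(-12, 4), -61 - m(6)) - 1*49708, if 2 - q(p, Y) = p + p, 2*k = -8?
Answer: -49688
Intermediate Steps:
k = -4 (k = (1/2)*(-8) = -4)
D(z, j) = -9 - 4*z + j*z (D(z, j) = (-4*z + z*j) - 9 = (-4*z + j*z) - 9 = -9 - 4*z + j*z)
q(p, Y) = 2 - 2*p (q(p, Y) = 2 - (p + p) = 2 - 2*p)
q(D(-12, 4), -61 - m(6)) - 1*49708 = (2 - 2*(-9 - 4*(-12) + 4*(-12))) - 1*49708 = (2 - 2*(-9 + 48 - 48)) - 49708 = (2 - 2*(-9)) - 49708 = (2 + 18) - 49708 = 20 - 49708 = -49688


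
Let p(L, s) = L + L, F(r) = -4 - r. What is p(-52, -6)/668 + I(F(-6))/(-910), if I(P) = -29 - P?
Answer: -18483/151970 ≈ -0.12162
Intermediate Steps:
p(L, s) = 2*L
p(-52, -6)/668 + I(F(-6))/(-910) = (2*(-52))/668 + (-29 - (-4 - 1*(-6)))/(-910) = -104*1/668 + (-29 - (-4 + 6))*(-1/910) = -26/167 + (-29 - 1*2)*(-1/910) = -26/167 + (-29 - 2)*(-1/910) = -26/167 - 31*(-1/910) = -26/167 + 31/910 = -18483/151970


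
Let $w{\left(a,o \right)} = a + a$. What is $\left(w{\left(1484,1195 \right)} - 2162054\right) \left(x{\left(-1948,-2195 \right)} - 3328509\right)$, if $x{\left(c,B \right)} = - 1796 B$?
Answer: $-1325054828146$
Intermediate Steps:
$w{\left(a,o \right)} = 2 a$
$\left(w{\left(1484,1195 \right)} - 2162054\right) \left(x{\left(-1948,-2195 \right)} - 3328509\right) = \left(2 \cdot 1484 - 2162054\right) \left(\left(-1796\right) \left(-2195\right) - 3328509\right) = \left(2968 - 2162054\right) \left(3942220 - 3328509\right) = \left(-2159086\right) 613711 = -1325054828146$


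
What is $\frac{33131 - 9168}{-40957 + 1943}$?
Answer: $- \frac{23963}{39014} \approx -0.61422$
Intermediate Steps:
$\frac{33131 - 9168}{-40957 + 1943} = \frac{33131 - 9168}{-39014} = \left(33131 - 9168\right) \left(- \frac{1}{39014}\right) = 23963 \left(- \frac{1}{39014}\right) = - \frac{23963}{39014}$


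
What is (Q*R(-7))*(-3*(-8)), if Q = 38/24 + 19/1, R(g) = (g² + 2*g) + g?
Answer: 13832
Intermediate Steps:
R(g) = g² + 3*g
Q = 247/12 (Q = 38*(1/24) + 19*1 = 19/12 + 19 = 247/12 ≈ 20.583)
(Q*R(-7))*(-3*(-8)) = (247*(-7*(3 - 7))/12)*(-3*(-8)) = (247*(-7*(-4))/12)*24 = ((247/12)*28)*24 = (1729/3)*24 = 13832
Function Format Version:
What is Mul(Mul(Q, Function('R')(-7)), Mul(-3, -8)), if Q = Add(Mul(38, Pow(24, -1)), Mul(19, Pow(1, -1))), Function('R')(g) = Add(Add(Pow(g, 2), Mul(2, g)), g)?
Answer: 13832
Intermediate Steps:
Function('R')(g) = Add(Pow(g, 2), Mul(3, g))
Q = Rational(247, 12) (Q = Add(Mul(38, Rational(1, 24)), Mul(19, 1)) = Add(Rational(19, 12), 19) = Rational(247, 12) ≈ 20.583)
Mul(Mul(Q, Function('R')(-7)), Mul(-3, -8)) = Mul(Mul(Rational(247, 12), Mul(-7, Add(3, -7))), Mul(-3, -8)) = Mul(Mul(Rational(247, 12), Mul(-7, -4)), 24) = Mul(Mul(Rational(247, 12), 28), 24) = Mul(Rational(1729, 3), 24) = 13832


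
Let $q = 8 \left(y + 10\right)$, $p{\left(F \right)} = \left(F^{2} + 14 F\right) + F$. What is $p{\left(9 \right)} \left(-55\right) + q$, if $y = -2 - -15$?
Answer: $-11696$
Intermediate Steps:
$y = 13$ ($y = -2 + 15 = 13$)
$p{\left(F \right)} = F^{2} + 15 F$
$q = 184$ ($q = 8 \left(13 + 10\right) = 8 \cdot 23 = 184$)
$p{\left(9 \right)} \left(-55\right) + q = 9 \left(15 + 9\right) \left(-55\right) + 184 = 9 \cdot 24 \left(-55\right) + 184 = 216 \left(-55\right) + 184 = -11880 + 184 = -11696$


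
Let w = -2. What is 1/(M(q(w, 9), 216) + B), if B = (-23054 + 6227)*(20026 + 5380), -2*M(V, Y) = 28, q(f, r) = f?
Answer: -1/427506776 ≈ -2.3391e-9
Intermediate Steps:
M(V, Y) = -14 (M(V, Y) = -½*28 = -14)
B = -427506762 (B = -16827*25406 = -427506762)
1/(M(q(w, 9), 216) + B) = 1/(-14 - 427506762) = 1/(-427506776) = -1/427506776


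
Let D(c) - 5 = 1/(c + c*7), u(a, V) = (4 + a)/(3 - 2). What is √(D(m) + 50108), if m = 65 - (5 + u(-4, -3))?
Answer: √721627230/120 ≈ 223.86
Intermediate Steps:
u(a, V) = 4 + a (u(a, V) = (4 + a)/1 = (4 + a)*1 = 4 + a)
m = 60 (m = 65 - (5 + (4 - 4)) = 65 - (5 + 0) = 65 - 5 = 60)
D(c) = 5 + 1/(8*c) (D(c) = 5 + 1/(c + c*7) = 5 + 1/(c + 7*c) = 5 + 1/(8*c))
√(D(m) + 50108) = √((5 + (⅛)/60) + 50108) = √((5 + (⅛)*(1/60)) + 50108) = √((5 + 1/480) + 50108) = √(2401/480 + 50108) = √(24054241/480) = √721627230/120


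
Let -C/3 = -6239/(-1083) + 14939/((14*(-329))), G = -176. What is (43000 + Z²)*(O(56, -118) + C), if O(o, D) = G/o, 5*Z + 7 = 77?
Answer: -384093065334/831383 ≈ -4.6199e+5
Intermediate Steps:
Z = 14 (Z = -7/5 + (⅕)*77 = -7/5 + 77/5 = 14)
O(o, D) = -176/o
C = -12557897/1662766 (C = -3*(-6239/(-1083) + 14939/((14*(-329)))) = -3*(-6239*(-1/1083) + 14939/(-4606)) = -3*(6239/1083 + 14939*(-1/4606)) = -3*(6239/1083 - 14939/4606) = -3*12557897/4988298 = -12557897/1662766 ≈ -7.5524)
(43000 + Z²)*(O(56, -118) + C) = (43000 + 14²)*(-176/56 - 12557897/1662766) = (43000 + 196)*(-176*1/56 - 12557897/1662766) = 43196*(-22/7 - 12557897/1662766) = 43196*(-17783733/1662766) = -384093065334/831383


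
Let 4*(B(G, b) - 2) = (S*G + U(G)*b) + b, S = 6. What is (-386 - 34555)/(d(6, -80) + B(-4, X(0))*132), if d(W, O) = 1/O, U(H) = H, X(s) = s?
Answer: 2795280/42241 ≈ 66.175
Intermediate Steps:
B(G, b) = 2 + b/4 + 3*G/2 + G*b/4 (B(G, b) = 2 + ((6*G + G*b) + b)/4 = 2 + (b + 6*G + G*b)/4 = 2 + (b/4 + 3*G/2 + G*b/4) = 2 + b/4 + 3*G/2 + G*b/4)
(-386 - 34555)/(d(6, -80) + B(-4, X(0))*132) = (-386 - 34555)/(1/(-80) + (2 + (¼)*0 + (3/2)*(-4) + (¼)*(-4)*0)*132) = -34941/(-1/80 + (2 + 0 - 6 + 0)*132) = -34941/(-1/80 - 4*132) = -34941/(-1/80 - 528) = -34941/(-42241/80) = -34941*(-80/42241) = 2795280/42241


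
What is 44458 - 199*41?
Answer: 36299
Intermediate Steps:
44458 - 199*41 = 44458 - 1*8159 = 44458 - 8159 = 36299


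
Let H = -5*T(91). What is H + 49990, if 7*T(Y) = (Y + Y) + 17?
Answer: 348935/7 ≈ 49848.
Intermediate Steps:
T(Y) = 17/7 + 2*Y/7 (T(Y) = ((Y + Y) + 17)/7 = (2*Y + 17)/7 = (17 + 2*Y)/7 = 17/7 + 2*Y/7)
H = -995/7 (H = -5*(17/7 + (2/7)*91) = -5*(17/7 + 26) = -5*199/7 = -995/7 ≈ -142.14)
H + 49990 = -995/7 + 49990 = 348935/7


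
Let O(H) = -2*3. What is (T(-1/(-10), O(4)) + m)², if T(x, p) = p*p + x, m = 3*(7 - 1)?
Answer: 292681/100 ≈ 2926.8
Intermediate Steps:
m = 18 (m = 3*6 = 18)
O(H) = -6
T(x, p) = x + p² (T(x, p) = p² + x = x + p²)
(T(-1/(-10), O(4)) + m)² = ((-1/(-10) + (-6)²) + 18)² = ((-1*(-⅒) + 36) + 18)² = ((⅒ + 36) + 18)² = (361/10 + 18)² = (541/10)² = 292681/100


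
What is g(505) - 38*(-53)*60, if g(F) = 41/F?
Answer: 61024241/505 ≈ 1.2084e+5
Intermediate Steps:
g(505) - 38*(-53)*60 = 41/505 - 38*(-53)*60 = 41*(1/505) - (-2014)*60 = 41/505 - 1*(-120840) = 41/505 + 120840 = 61024241/505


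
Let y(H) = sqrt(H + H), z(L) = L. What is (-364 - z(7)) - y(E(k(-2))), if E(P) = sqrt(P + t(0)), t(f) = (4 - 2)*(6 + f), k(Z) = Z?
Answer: -371 - 2**(3/4)*5**(1/4) ≈ -373.51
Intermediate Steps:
t(f) = 12 + 2*f (t(f) = 2*(6 + f) = 12 + 2*f)
E(P) = sqrt(12 + P) (E(P) = sqrt(P + (12 + 2*0)) = sqrt(P + (12 + 0)) = sqrt(P + 12) = sqrt(12 + P))
y(H) = sqrt(2)*sqrt(H) (y(H) = sqrt(2*H) = sqrt(2)*sqrt(H))
(-364 - z(7)) - y(E(k(-2))) = (-364 - 1*7) - sqrt(2)*sqrt(sqrt(12 - 2)) = (-364 - 7) - sqrt(2)*sqrt(sqrt(10)) = -371 - sqrt(2)*10**(1/4) = -371 - 2**(3/4)*5**(1/4)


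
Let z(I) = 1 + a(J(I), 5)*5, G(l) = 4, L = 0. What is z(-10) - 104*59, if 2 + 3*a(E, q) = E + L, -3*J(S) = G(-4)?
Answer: -55265/9 ≈ -6140.6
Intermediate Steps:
J(S) = -4/3 (J(S) = -⅓*4 = -4/3)
a(E, q) = -⅔ + E/3 (a(E, q) = -⅔ + (E + 0)/3 = -⅔ + E/3)
z(I) = -41/9 (z(I) = 1 + (-⅔ + (⅓)*(-4/3))*5 = 1 + (-⅔ - 4/9)*5 = 1 - 10/9*5 = 1 - 50/9 = -41/9)
z(-10) - 104*59 = -41/9 - 104*59 = -41/9 - 6136 = -55265/9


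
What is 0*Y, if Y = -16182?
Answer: 0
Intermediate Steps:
0*Y = 0*(-16182) = 0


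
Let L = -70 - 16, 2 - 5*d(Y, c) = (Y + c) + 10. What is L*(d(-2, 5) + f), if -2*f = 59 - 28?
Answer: 7611/5 ≈ 1522.2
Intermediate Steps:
d(Y, c) = -8/5 - Y/5 - c/5 (d(Y, c) = ⅖ - ((Y + c) + 10)/5 = ⅖ - (10 + Y + c)/5 = ⅖ + (-2 - Y/5 - c/5) = -8/5 - Y/5 - c/5)
L = -86
f = -31/2 (f = -(59 - 28)/2 = -½*31 = -31/2 ≈ -15.500)
L*(d(-2, 5) + f) = -86*((-8/5 - ⅕*(-2) - ⅕*5) - 31/2) = -86*((-8/5 + ⅖ - 1) - 31/2) = -86*(-11/5 - 31/2) = -86*(-177/10) = 7611/5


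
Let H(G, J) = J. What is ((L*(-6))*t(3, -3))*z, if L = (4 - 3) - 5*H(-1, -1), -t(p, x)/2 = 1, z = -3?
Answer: -216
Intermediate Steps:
t(p, x) = -2 (t(p, x) = -2*1 = -2)
L = 6 (L = (4 - 3) - 5*(-1) = 1 + 5 = 6)
((L*(-6))*t(3, -3))*z = ((6*(-6))*(-2))*(-3) = -36*(-2)*(-3) = 72*(-3) = -216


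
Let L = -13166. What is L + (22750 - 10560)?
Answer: -976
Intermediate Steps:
L + (22750 - 10560) = -13166 + (22750 - 10560) = -13166 + 12190 = -976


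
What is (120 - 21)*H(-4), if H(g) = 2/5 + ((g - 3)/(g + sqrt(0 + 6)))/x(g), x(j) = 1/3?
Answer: 4356/5 + 2079*sqrt(6)/10 ≈ 1380.4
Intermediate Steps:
x(j) = 1/3
H(g) = 2/5 + 3*(-3 + g)/(g + sqrt(6)) (H(g) = 2/5 + ((g - 3)/(g + sqrt(0 + 6)))/(1/3) = 2*(1/5) + ((-3 + g)/(g + sqrt(6)))*3 = 2/5 + ((-3 + g)/(g + sqrt(6)))*3 = 2/5 + 3*(-3 + g)/(g + sqrt(6)))
(120 - 21)*H(-4) = (120 - 21)*((-45 + 2*sqrt(6) + 17*(-4))/(5*(-4 + sqrt(6)))) = 99*((-45 + 2*sqrt(6) - 68)/(5*(-4 + sqrt(6)))) = 99*((-113 + 2*sqrt(6))/(5*(-4 + sqrt(6)))) = 99*(-113 + 2*sqrt(6))/(5*(-4 + sqrt(6)))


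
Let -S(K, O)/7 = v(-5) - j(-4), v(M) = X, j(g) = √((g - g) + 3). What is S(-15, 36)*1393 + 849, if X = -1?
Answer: 10600 + 9751*√3 ≈ 27489.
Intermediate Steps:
j(g) = √3 (j(g) = √(0 + 3) = √3)
v(M) = -1
S(K, O) = 7 + 7*√3 (S(K, O) = -7*(-1 - √3) = 7 + 7*√3)
S(-15, 36)*1393 + 849 = (7 + 7*√3)*1393 + 849 = (9751 + 9751*√3) + 849 = 10600 + 9751*√3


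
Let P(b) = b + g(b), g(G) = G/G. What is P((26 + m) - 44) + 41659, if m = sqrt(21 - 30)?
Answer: 41642 + 3*I ≈ 41642.0 + 3.0*I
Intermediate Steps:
m = 3*I (m = sqrt(-9) = 3*I ≈ 3.0*I)
g(G) = 1
P(b) = 1 + b (P(b) = b + 1 = 1 + b)
P((26 + m) - 44) + 41659 = (1 + ((26 + 3*I) - 44)) + 41659 = (1 + (-18 + 3*I)) + 41659 = (-17 + 3*I) + 41659 = 41642 + 3*I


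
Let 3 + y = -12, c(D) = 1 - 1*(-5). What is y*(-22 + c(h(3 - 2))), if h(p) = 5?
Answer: 240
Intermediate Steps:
c(D) = 6 (c(D) = 1 + 5 = 6)
y = -15 (y = -3 - 12 = -15)
y*(-22 + c(h(3 - 2))) = -15*(-22 + 6) = -15*(-16) = 240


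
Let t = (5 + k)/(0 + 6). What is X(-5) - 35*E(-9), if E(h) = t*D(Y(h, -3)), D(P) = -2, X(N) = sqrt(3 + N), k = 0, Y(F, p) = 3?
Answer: 175/3 + I*sqrt(2) ≈ 58.333 + 1.4142*I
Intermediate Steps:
t = 5/6 (t = (5 + 0)/(0 + 6) = 5/6 ≈ 0.83333)
E(h) = -5/3 (E(h) = (5/6)*(-2) = -5/3)
X(-5) - 35*E(-9) = sqrt(3 - 5) - 35*(-5/3) = sqrt(-2) + 175/3 = I*sqrt(2) + 175/3 = 175/3 + I*sqrt(2)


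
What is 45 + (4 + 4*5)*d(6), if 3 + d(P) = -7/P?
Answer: -55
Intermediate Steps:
d(P) = -3 - 7/P
45 + (4 + 4*5)*d(6) = 45 + (4 + 4*5)*(-3 - 7/6) = 45 + (4 + 20)*(-3 - 7*⅙) = 45 + 24*(-3 - 7/6) = 45 + 24*(-25/6) = 45 - 100 = -55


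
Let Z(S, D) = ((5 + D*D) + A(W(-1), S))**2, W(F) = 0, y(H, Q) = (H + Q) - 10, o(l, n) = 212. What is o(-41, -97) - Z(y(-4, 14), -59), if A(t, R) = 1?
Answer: -12158957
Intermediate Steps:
y(H, Q) = -10 + H + Q
Z(S, D) = (6 + D**2)**2 (Z(S, D) = ((5 + D*D) + 1)**2 = ((5 + D**2) + 1)**2 = (6 + D**2)**2)
o(-41, -97) - Z(y(-4, 14), -59) = 212 - (6 + (-59)**2)**2 = 212 - (6 + 3481)**2 = 212 - 1*3487**2 = 212 - 1*12159169 = 212 - 12159169 = -12158957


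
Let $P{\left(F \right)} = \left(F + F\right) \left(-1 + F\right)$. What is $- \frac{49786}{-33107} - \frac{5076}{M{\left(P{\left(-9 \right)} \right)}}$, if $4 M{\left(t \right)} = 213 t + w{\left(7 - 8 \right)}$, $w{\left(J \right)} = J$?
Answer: $\frac{1236540926}{1269289273} \approx 0.9742$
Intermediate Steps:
$P{\left(F \right)} = 2 F \left(-1 + F\right)$
$M{\left(t \right)} = - \frac{1}{4} + \frac{213 t}{4}$ ($M{\left(t \right)} = \frac{213 t + \left(7 - 8\right)}{4} = \frac{213 t - 1}{4} = \frac{-1 + 213 t}{4} = - \frac{1}{4} + \frac{213 t}{4}$)
$- \frac{49786}{-33107} - \frac{5076}{M{\left(P{\left(-9 \right)} \right)}} = - \frac{49786}{-33107} - \frac{5076}{- \frac{1}{4} + \frac{213 \cdot 2 \left(-9\right) \left(-1 - 9\right)}{4}} = \left(-49786\right) \left(- \frac{1}{33107}\right) - \frac{5076}{- \frac{1}{4} + \frac{213 \cdot 2 \left(-9\right) \left(-10\right)}{4}} = \frac{49786}{33107} - \frac{5076}{- \frac{1}{4} + \frac{213}{4} \cdot 180} = \frac{49786}{33107} - \frac{5076}{- \frac{1}{4} + 9585} = \frac{49786}{33107} - \frac{5076}{\frac{38339}{4}} = \frac{49786}{33107} - \frac{20304}{38339} = \frac{1236540926}{1269289273}$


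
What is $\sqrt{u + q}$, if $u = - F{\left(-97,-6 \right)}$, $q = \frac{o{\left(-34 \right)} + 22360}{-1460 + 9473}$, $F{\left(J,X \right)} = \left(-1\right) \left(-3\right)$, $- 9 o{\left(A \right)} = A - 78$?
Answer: $\frac{i \sqrt{120186987}}{24039} \approx 0.45605 i$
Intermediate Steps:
$o{\left(A \right)} = \frac{26}{3} - \frac{A}{9}$ ($o{\left(A \right)} = - \frac{A - 78}{9} = - \frac{-78 + A}{9} = \frac{26}{3} - \frac{A}{9}$)
$F{\left(J,X \right)} = 3$
$q = \frac{201352}{72117}$ ($q = \frac{\left(\frac{26}{3} - - \frac{34}{9}\right) + 22360}{-1460 + 9473} = \frac{\left(\frac{26}{3} + \frac{34}{9}\right) + 22360}{8013} = \left(\frac{112}{9} + 22360\right) \frac{1}{8013} = \frac{201352}{9} \cdot \frac{1}{8013} = \frac{201352}{72117} \approx 2.792$)
$u = -3$ ($u = \left(-1\right) 3 = -3$)
$\sqrt{u + q} = \sqrt{-3 + \frac{201352}{72117}} = \sqrt{- \frac{14999}{72117}} = \frac{i \sqrt{120186987}}{24039}$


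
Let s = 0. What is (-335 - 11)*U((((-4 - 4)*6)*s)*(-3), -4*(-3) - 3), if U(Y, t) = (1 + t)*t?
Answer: -31140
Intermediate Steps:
U(Y, t) = t*(1 + t)
(-335 - 11)*U((((-4 - 4)*6)*s)*(-3), -4*(-3) - 3) = (-335 - 11)*((-4*(-3) - 3)*(1 + (-4*(-3) - 3))) = -346*(12 - 3)*(1 + (12 - 3)) = -3114*(1 + 9) = -3114*10 = -346*90 = -31140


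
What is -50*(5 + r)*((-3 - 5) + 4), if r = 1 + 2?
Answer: 1600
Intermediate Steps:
r = 3
-50*(5 + r)*((-3 - 5) + 4) = -50*(5 + 3)*((-3 - 5) + 4) = -400*(-8 + 4) = -400*(-4) = -50*(-32) = 1600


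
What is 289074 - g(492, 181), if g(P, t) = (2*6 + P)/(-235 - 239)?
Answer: 22836930/79 ≈ 2.8908e+5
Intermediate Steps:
g(P, t) = -2/79 - P/474 (g(P, t) = (12 + P)/(-474) = (12 + P)*(-1/474) = -2/79 - P/474)
289074 - g(492, 181) = 289074 - (-2/79 - 1/474*492) = 289074 - (-2/79 - 82/79) = 289074 - 1*(-84/79) = 289074 + 84/79 = 22836930/79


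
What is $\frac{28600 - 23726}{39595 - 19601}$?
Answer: $\frac{2437}{9997} \approx 0.24377$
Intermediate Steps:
$\frac{28600 - 23726}{39595 - 19601} = \frac{4874}{19994} = 4874 \cdot \frac{1}{19994} = \frac{2437}{9997}$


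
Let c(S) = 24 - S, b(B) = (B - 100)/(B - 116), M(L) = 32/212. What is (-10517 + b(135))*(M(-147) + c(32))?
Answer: 83111808/1007 ≈ 82534.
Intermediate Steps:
M(L) = 8/53 (M(L) = 32*(1/212) = 8/53)
b(B) = (-100 + B)/(-116 + B)
(-10517 + b(135))*(M(-147) + c(32)) = (-10517 + (-100 + 135)/(-116 + 135))*(8/53 + (24 - 1*32)) = (-10517 + 35/19)*(8/53 + (24 - 32)) = (-10517 + (1/19)*35)*(8/53 - 8) = (-10517 + 35/19)*(-416/53) = -199788/19*(-416/53) = 83111808/1007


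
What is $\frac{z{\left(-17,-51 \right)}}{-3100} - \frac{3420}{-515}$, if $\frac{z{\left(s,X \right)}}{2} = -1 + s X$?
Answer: $\frac{485501}{79825} \approx 6.0821$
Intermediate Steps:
$z{\left(s,X \right)} = -2 + 2 X s$ ($z{\left(s,X \right)} = 2 \left(-1 + s X\right) = 2 \left(-1 + X s\right) = -2 + 2 X s$)
$\frac{z{\left(-17,-51 \right)}}{-3100} - \frac{3420}{-515} = \frac{-2 + 2 \left(-51\right) \left(-17\right)}{-3100} - \frac{3420}{-515} = \left(-2 + 1734\right) \left(- \frac{1}{3100}\right) - - \frac{684}{103} = 1732 \left(- \frac{1}{3100}\right) + \frac{684}{103} = - \frac{433}{775} + \frac{684}{103} = \frac{485501}{79825}$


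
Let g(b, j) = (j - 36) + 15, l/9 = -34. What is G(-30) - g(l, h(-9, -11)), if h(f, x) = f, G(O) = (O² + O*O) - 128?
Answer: 1702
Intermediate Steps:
l = -306 (l = 9*(-34) = -306)
G(O) = -128 + 2*O² (G(O) = (O² + O²) - 128 = 2*O² - 128 = -128 + 2*O²)
g(b, j) = -21 + j (g(b, j) = (-36 + j) + 15 = -21 + j)
G(-30) - g(l, h(-9, -11)) = (-128 + 2*(-30)²) - (-21 - 9) = (-128 + 2*900) - 1*(-30) = (-128 + 1800) + 30 = 1672 + 30 = 1702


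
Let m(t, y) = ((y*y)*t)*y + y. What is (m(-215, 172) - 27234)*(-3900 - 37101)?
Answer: 44856872705382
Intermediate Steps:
m(t, y) = y + t*y³ (m(t, y) = (y²*t)*y + y = (t*y²)*y + y = t*y³ + y = y + t*y³)
(m(-215, 172) - 27234)*(-3900 - 37101) = ((172 - 215*172³) - 27234)*(-3900 - 37101) = ((172 - 215*5088448) - 27234)*(-41001) = ((172 - 1094016320) - 27234)*(-41001) = (-1094016148 - 27234)*(-41001) = -1094043382*(-41001) = 44856872705382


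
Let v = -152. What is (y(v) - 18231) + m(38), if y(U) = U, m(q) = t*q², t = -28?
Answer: -58815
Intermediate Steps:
m(q) = -28*q²
(y(v) - 18231) + m(38) = (-152 - 18231) - 28*38² = -18383 - 28*1444 = -18383 - 40432 = -58815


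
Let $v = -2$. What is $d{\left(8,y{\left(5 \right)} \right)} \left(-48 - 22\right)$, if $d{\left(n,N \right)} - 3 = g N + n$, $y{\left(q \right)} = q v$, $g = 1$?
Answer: $-70$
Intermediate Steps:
$y{\left(q \right)} = - 2 q$ ($y{\left(q \right)} = q \left(-2\right) = - 2 q$)
$d{\left(n,N \right)} = 3 + N + n$ ($d{\left(n,N \right)} = 3 + \left(1 N + n\right) = 3 + \left(N + n\right) = 3 + N + n$)
$d{\left(8,y{\left(5 \right)} \right)} \left(-48 - 22\right) = \left(3 - 10 + 8\right) \left(-48 - 22\right) = \left(3 - 10 + 8\right) \left(-70\right) = 1 \left(-70\right) = -70$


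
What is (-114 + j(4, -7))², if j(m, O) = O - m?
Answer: 15625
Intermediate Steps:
(-114 + j(4, -7))² = (-114 + (-7 - 1*4))² = (-114 + (-7 - 4))² = (-114 - 11)² = (-125)² = 15625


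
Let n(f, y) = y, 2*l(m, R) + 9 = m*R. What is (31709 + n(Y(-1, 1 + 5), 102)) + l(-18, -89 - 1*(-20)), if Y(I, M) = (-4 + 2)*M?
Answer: 64855/2 ≈ 32428.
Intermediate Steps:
Y(I, M) = -2*M
l(m, R) = -9/2 + R*m/2 (l(m, R) = -9/2 + (m*R)/2 = -9/2 + (R*m)/2 = -9/2 + R*m/2)
(31709 + n(Y(-1, 1 + 5), 102)) + l(-18, -89 - 1*(-20)) = (31709 + 102) + (-9/2 + (½)*(-89 - 1*(-20))*(-18)) = 31811 + (-9/2 + (½)*(-89 + 20)*(-18)) = 31811 + (-9/2 + (½)*(-69)*(-18)) = 31811 + (-9/2 + 621) = 31811 + 1233/2 = 64855/2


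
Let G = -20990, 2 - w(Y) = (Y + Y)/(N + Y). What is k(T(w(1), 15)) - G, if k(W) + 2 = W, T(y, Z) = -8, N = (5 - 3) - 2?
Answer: 20980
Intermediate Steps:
N = 0 (N = 2 - 2 = 0)
w(Y) = 0 (w(Y) = 2 - (Y + Y)/(0 + Y) = 2 - 2*Y/Y = 2 - 1*2 = 2 - 2 = 0)
k(W) = -2 + W
k(T(w(1), 15)) - G = (-2 - 8) - 1*(-20990) = -10 + 20990 = 20980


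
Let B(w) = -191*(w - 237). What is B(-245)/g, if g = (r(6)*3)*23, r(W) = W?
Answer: 46031/207 ≈ 222.37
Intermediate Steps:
g = 414 (g = (6*3)*23 = 18*23 = 414)
B(w) = 45267 - 191*w (B(w) = -191*(-237 + w) = 45267 - 191*w)
B(-245)/g = (45267 - 191*(-245))/414 = (45267 + 46795)*(1/414) = 92062*(1/414) = 46031/207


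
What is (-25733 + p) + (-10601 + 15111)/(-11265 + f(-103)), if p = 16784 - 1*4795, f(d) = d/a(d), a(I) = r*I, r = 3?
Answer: -232239133/16897 ≈ -13744.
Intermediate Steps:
a(I) = 3*I
f(d) = ⅓ (f(d) = d/((3*d)) = d*(1/(3*d)) = ⅓)
p = 11989 (p = 16784 - 4795 = 11989)
(-25733 + p) + (-10601 + 15111)/(-11265 + f(-103)) = (-25733 + 11989) + (-10601 + 15111)/(-11265 + ⅓) = -13744 + 4510/(-33794/3) = -13744 + 4510*(-3/33794) = -13744 - 6765/16897 = -232239133/16897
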